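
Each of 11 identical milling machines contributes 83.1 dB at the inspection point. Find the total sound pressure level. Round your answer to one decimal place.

N identical incoherent sources raise the level by 10·log₁₀ N.
L_total = 83.1 + 10·log₁₀(11) = 83.1 + 10.414 = 93.51 dB.

93.5 dB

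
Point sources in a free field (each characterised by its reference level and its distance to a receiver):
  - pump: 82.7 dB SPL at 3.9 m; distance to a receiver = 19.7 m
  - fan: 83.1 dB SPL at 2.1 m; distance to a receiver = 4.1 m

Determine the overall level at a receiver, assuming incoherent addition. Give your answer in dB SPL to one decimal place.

77.8 dB SPL

Apply inverse-square spreading to bring every level to the receiver, then sum 10^(L/10).
pump: 82.7 − 20·log₁₀(19.7/3.9) = 82.7 − 14.07 = 68.63 dB SPL.
fan: 83.1 − 20·log₁₀(4.1/2.1) = 83.1 − 5.81 = 77.29 dB SPL.
Σ 10^(L/10) = 6.086e+07 → L_total = 10·log₁₀(6.086e+07) = 77.84 dB SPL.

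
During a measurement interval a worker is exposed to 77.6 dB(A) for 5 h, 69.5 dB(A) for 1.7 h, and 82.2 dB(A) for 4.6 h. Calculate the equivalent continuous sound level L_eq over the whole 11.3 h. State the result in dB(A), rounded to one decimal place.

Weight each interval's intensity by its duration and average over T = 11.3 h:
Σ tᵢ·10^(Lᵢ/10) = 5·10^(77.6/10) + 1.7·10^(69.5/10) + 4.6·10^(82.2/10) = 1.066e+09.
L_eq = 10·log₁₀(1.066e+09/11.3) = 79.75 dB(A).

79.7 dB(A)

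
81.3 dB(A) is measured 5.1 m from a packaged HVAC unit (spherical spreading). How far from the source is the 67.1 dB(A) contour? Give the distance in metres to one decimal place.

Point-source spreading drops the level by 20·log₁₀(r₂/r₁); inverting, r₂/r₁ = 10^(ΔL/20).
r₂ = 5.1·10^((81.3−67.1)/20) = 5.1·10^(14.2/20) = 26.16 m.

26.2 m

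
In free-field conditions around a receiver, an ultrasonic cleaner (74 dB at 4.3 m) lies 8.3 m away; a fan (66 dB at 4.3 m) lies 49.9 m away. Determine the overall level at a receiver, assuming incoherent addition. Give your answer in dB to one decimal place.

Apply inverse-square spreading to bring every level to the receiver, then sum 10^(L/10).
ultrasonic cleaner: 74 − 20·log₁₀(8.3/4.3) = 74 − 5.71 = 68.29 dB.
fan: 66 − 20·log₁₀(49.9/4.3) = 66 − 21.29 = 44.71 dB.
Σ 10^(L/10) = 6.771e+06 → L_total = 10·log₁₀(6.771e+06) = 68.31 dB.

68.3 dB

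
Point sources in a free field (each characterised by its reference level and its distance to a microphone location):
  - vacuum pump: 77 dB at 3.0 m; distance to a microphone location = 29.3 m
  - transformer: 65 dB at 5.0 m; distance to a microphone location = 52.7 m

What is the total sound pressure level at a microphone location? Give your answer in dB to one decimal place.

57.4 dB

Propagate each source to the receiver with L = L_ref − 20·log₁₀(r/r_ref), then add intensities.
vacuum pump: 77 − 20·log₁₀(29.3/3.0) = 77 − 19.79 = 57.21 dB.
transformer: 65 − 20·log₁₀(52.7/5.0) = 65 − 20.46 = 44.54 dB.
Σ 10^(L/10) = 5.539e+05 → L_total = 10·log₁₀(5.539e+05) = 57.43 dB.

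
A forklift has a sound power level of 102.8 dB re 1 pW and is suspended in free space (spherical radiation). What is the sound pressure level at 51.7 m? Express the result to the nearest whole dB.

The power spreads over a sphere of area 4π·r², so L_p = L_w − 10·log₁₀(4π·r²).
4π·r² = 3.359e+04 m², 10·log₁₀ of that is 45.262 dB.
L_p = 102.8 − 45.262 = 57.54 dB.

58 dB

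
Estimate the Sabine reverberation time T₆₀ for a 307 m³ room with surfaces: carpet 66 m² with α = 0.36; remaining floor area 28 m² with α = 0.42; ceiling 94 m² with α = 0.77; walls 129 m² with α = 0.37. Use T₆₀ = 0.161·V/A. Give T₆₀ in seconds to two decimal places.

Summing Sᵢαᵢ: 66·0.36 + 28·0.42 + 94·0.77 + 129·0.37 = 155.63 m².
T₆₀ = 0.161·V/A = 0.161·307/155.63 = 0.318 s.

0.32 s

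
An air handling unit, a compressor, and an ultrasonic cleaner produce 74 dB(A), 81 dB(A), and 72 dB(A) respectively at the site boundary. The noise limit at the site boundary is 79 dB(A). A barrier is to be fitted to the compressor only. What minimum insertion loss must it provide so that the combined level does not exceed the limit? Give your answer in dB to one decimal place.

The untreated sources together contribute 10^(74/10) + 10^(72/10) = 4.097e+07, i.e. 76.12 dB(A).
To meet 79 dB(A) overall, the treated compressor may contribute at most 10^(79/10) − 4.097e+07 = 3.847e+07, i.e. 75.85 dB(A).
Required insertion loss = 81 − 75.85 = 5.15 dB.

5.1 dB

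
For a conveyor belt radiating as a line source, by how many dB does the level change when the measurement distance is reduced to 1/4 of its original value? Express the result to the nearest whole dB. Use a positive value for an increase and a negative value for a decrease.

A line source loses 3 dB per doubling of distance; generally ΔL = −10·log₁₀(r₂/r₁).
ΔL = −10·log₁₀(0.25) = +6.02 dB.

+6 dB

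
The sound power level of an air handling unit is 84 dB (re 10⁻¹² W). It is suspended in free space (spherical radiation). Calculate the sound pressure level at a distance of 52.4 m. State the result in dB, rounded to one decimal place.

38.6 dB

Free-field spherical radiation: L_p = L_w − 10·log₁₀(4π·r²), r = 52.4 m.
4π·r² = 3.45e+04 m², 10·log₁₀ of that is 45.379 dB.
L_p = 84 − 45.379 = 38.62 dB.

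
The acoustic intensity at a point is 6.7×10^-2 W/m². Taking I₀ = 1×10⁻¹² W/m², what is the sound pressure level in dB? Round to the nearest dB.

108 dB

I/I₀ = 6.7×10^-2/10⁻¹² = 6.7×10^10, and L = 10·log₁₀(I/I₀).
L = 10·(0.8261 + 10) = 108.26 dB.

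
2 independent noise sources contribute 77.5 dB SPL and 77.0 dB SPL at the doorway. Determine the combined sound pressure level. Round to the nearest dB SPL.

For uncorrelated sources the intensities add, so convert each level to linear form, sum, and take 10·log₁₀ of the total.
Σ 10^(L/10) = 10^(77.5/10) + 10^(77.0/10) = 1.064e+08.
L_total = 10·log₁₀(1.064e+08) = 80.27 dB SPL.

80 dB SPL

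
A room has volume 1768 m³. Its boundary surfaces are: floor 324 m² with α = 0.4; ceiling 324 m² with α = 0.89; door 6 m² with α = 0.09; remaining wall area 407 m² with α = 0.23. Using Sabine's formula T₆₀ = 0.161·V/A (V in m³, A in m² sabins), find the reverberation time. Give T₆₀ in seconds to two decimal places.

A = Σ Sᵢαᵢ = 324·0.4 + 324·0.89 + 6·0.09 + 407·0.23 = 512.11 m².
T₆₀ = 0.161·V/A = 0.161·1768/512.11 = 0.556 s.

0.56 s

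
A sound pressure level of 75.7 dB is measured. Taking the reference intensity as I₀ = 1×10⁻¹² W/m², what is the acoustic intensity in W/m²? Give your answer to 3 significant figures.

L = 10·log₁₀(I/I₀) ⇒ I = I₀·10^(L/10) = 10⁻¹² × 10^7.57.

3.72e-05 W/m²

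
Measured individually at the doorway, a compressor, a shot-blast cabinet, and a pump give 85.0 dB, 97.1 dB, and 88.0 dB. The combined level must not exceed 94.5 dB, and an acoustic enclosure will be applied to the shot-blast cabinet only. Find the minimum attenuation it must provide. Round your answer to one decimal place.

Fixed contribution from the other sources: Σ 10^(L/10) = 10^(85.0/10) + 10^(88.0/10) = 9.472e+08 (89.76 dB).
The limit corresponds to 10^(94.5/10) = 2.818e+09; subtracting the fixed part leaves 1.871e+09 for the shot-blast cabinet, i.e. 92.72 dB.
Required insertion loss = 97.1 − 92.72 = 4.38 dB.

4.4 dB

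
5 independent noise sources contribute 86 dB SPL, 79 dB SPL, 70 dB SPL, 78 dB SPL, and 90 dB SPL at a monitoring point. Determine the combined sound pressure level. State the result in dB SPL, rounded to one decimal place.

91.9 dB SPL

Incoherent sources combine by intensity addition: L_total = 10·log₁₀(Σ 10^(L_i/10)).
Σ 10^(L/10) = 10^(86/10) + 10^(79/10) + 10^(70/10) + 10^(78/10) + 10^(90/10) = 1.551e+09.
L_total = 10·log₁₀(1.551e+09) = 91.91 dB SPL.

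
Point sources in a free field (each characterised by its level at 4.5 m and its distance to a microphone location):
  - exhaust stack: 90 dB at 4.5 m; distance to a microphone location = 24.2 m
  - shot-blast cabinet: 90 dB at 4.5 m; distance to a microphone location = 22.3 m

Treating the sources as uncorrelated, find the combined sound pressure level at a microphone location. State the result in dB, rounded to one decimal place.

78.8 dB

First find each source's level at the receiver (point-source: −20·log₁₀(r/r_ref)), then combine on an intensity basis.
exhaust stack: 90 − 20·log₁₀(24.2/4.5) = 90 − 14.61 = 75.39 dB.
shot-blast cabinet: 90 − 20·log₁₀(22.3/4.5) = 90 − 13.90 = 76.10 dB.
Σ 10^(L/10) = 7.530e+07 → L_total = 10·log₁₀(7.530e+07) = 78.77 dB.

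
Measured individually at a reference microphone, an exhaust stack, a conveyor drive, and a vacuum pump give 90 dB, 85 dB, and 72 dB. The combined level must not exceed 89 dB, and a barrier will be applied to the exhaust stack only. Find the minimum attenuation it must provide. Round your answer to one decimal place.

3.4 dB

Fixed contribution from the other sources: Σ 10^(L/10) = 10^(85/10) + 10^(72/10) = 3.321e+08 (85.21 dB).
To meet 89 dB overall, the treated exhaust stack may contribute at most 10^(89/10) − 3.321e+08 = 4.623e+08, i.e. 86.65 dB.
So the exhaust stack must be reduced from 90 to 86.65 dB: IL = 3.35 dB.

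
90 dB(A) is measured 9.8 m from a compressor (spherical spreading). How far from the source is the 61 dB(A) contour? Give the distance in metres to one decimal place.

The 29.0 dB drop corresponds to a distance ratio of 10^(29.0/20) for a point source.
r₂ = 9.8·10^((90−61)/20) = 9.8·10^(29.0/20) = 276.20 m.

276.2 m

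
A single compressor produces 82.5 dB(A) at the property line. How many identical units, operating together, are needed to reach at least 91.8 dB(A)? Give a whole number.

Need L₁ + 10·log₁₀ N ≥ 91.8, i.e. log₁₀ N ≥ 0.93.
N ≥ 10^(9.3/10) = 8.511, so N = 9.

9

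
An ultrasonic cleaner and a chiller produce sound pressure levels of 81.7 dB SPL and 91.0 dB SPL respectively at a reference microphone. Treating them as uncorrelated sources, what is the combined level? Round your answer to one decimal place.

For uncorrelated sources the intensities add, so convert each level to linear form, sum, and take 10·log₁₀ of the total.
Σ 10^(L/10) = 10^(81.7/10) + 10^(91.0/10) = 1.407e+09.
L_total = 10·log₁₀(1.407e+09) = 91.48 dB SPL.

91.5 dB SPL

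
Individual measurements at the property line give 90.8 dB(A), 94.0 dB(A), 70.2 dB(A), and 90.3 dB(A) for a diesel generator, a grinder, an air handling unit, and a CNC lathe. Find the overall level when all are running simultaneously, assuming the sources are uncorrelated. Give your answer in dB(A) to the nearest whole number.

Incoherent sources combine by intensity addition: L_total = 10·log₁₀(Σ 10^(L_i/10)).
Σ 10^(L/10) = 10^(90.8/10) + 10^(94.0/10) + 10^(70.2/10) + 10^(90.3/10) = 4.796e+09.
L_total = 10·log₁₀(4.796e+09) = 96.81 dB(A).

97 dB(A)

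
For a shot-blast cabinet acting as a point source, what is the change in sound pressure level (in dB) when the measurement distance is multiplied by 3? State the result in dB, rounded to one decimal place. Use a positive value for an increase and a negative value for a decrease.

-9.5 dB

A point source loses 6 dB per doubling of distance; generally ΔL = −20·log₁₀(r₂/r₁).
ΔL = −20·log₁₀(3) = -9.54 dB.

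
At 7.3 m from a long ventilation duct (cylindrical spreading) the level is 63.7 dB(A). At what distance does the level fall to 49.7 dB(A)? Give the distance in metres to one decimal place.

183.4 m

The 14.0 dB drop corresponds to a distance ratio of 10^(14.0/10) for a line source.
r₂ = 7.3·10^((63.7−49.7)/10) = 7.3·10^(14.0/10) = 183.37 m.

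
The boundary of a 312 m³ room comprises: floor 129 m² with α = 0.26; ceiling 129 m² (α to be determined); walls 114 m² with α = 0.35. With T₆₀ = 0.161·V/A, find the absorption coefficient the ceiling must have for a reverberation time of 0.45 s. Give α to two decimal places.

From T₆₀ = 0.161·V/A, the target T₆₀ = 0.45 s needs A = 0.161·312/0.45 = 111.63 m².
Absorption from the other surfaces = 129·0.26 + 114·0.35 = 73.44 m², so the ceiling must supply 38.19 m² over 129 m².
α = 38.19/129 = 0.296.

0.30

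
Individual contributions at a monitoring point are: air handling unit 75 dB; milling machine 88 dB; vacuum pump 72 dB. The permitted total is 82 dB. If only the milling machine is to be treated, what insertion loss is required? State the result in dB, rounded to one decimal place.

7.5 dB

Fixed contribution from the other sources: Σ 10^(L/10) = 10^(75/10) + 10^(72/10) = 4.747e+07 (76.76 dB).
To meet 82 dB overall, the treated milling machine may contribute at most 10^(82/10) − 4.747e+07 = 1.110e+08, i.e. 80.45 dB.
Required insertion loss = 88 − 80.45 = 7.55 dB.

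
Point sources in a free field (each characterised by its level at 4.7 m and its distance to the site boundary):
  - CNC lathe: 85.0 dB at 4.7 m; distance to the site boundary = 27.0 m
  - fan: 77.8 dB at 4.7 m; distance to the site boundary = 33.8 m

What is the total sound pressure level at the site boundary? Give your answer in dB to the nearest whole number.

First find each source's level at the receiver (point-source: −20·log₁₀(r/r_ref)), then combine on an intensity basis.
CNC lathe: 85.0 − 20·log₁₀(27.0/4.7) = 85.0 − 15.19 = 69.81 dB.
fan: 77.8 − 20·log₁₀(33.8/4.7) = 77.8 − 17.14 = 60.66 dB.
Σ 10^(L/10) = 1.075e+07 → L_total = 10·log₁₀(1.075e+07) = 70.31 dB.

70 dB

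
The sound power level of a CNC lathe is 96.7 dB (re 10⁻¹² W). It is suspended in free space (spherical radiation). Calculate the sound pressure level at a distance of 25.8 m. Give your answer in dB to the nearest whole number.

The power spreads over a sphere of area 4π·r², so L_p = L_w − 10·log₁₀(4π·r²).
4π·r² = 8365 m², 10·log₁₀ of that is 39.224 dB.
L_p = 96.7 − 39.224 = 57.48 dB.

57 dB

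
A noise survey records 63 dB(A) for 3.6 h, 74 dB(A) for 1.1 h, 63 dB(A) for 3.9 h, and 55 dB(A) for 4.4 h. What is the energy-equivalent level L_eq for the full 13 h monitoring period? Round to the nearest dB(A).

65 dB(A)

L_eq = 10·log₁₀[(1/T)·Σ tᵢ·10^(Lᵢ/10)] with T = 13 h.
Σ tᵢ·10^(Lᵢ/10) = 3.6·10^(63/10) + 1.1·10^(74/10) + 3.9·10^(63/10) + 4.4·10^(55/10) = 4.399e+07.
L_eq = 10·log₁₀(4.399e+07/13) = 65.29 dB(A).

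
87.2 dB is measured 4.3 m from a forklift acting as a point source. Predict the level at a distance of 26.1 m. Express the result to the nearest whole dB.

For a point source, L₂ = L₁ − 20·log₁₀(r₂/r₁).
L₂ = 87.2 − 20·log₁₀(26.1/4.3) = 87.2 − 15.663 = 71.54 dB.

72 dB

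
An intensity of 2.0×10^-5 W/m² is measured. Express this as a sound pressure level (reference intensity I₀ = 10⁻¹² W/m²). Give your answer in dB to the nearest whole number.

I/I₀ = 2.0×10^-5/10⁻¹² = 2.0×10^7, and L = 10·log₁₀(I/I₀).
L = 10·(0.3010 + 7) = 73.01 dB.

73 dB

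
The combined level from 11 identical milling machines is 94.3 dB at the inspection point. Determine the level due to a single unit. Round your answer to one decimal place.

Dividing the total intensity by 11 lowers the level by 10·log₁₀ 11 = 10.414 dB: L₁ = 94.3 − 10.414.

83.9 dB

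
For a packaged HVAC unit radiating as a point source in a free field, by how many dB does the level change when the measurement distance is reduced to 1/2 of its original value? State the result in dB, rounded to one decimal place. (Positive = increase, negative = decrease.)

With spherical spreading the level changes by −20·log₁₀(r₂/r₁).
ΔL = −20·log₁₀(0.5) = +6.02 dB.

+6.0 dB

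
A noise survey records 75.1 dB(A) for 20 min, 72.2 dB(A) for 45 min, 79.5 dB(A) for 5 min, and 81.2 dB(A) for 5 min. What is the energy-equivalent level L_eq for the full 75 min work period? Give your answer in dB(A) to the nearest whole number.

75 dB(A)

L_eq = 10·log₁₀[(1/T)·Σ tᵢ·10^(Lᵢ/10)] with T = 75 min.
Σ tᵢ·10^(Lᵢ/10) = 20·10^(75.1/10) + 45·10^(72.2/10) + 5·10^(79.5/10) + 5·10^(81.2/10) = 2.499e+09.
L_eq = 10·log₁₀(2.499e+09/75) = 75.23 dB(A).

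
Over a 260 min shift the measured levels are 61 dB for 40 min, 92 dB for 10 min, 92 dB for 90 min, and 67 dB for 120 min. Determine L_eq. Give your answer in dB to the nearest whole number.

L_eq = 10·log₁₀[(1/T)·Σ tᵢ·10^(Lᵢ/10)] with T = 260 min.
Σ tᵢ·10^(Lᵢ/10) = 40·10^(61/10) + 10·10^(92/10) + 90·10^(92/10) + 120·10^(67/10) = 1.591e+11.
L_eq = 10·log₁₀(1.591e+11/260) = 87.87 dB.

88 dB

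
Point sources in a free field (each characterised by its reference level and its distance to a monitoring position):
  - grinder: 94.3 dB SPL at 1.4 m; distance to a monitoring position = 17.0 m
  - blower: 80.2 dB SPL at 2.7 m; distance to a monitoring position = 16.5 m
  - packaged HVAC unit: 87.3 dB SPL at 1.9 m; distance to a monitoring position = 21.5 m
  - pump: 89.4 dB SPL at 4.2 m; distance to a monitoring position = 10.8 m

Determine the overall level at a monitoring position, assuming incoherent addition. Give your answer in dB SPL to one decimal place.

82.0 dB SPL

Apply inverse-square spreading to bring every level to the receiver, then sum 10^(L/10).
grinder: 94.3 − 20·log₁₀(17.0/1.4) = 94.3 − 21.69 = 72.61 dB SPL.
blower: 80.2 − 20·log₁₀(16.5/2.7) = 80.2 − 15.72 = 64.48 dB SPL.
packaged HVAC unit: 87.3 − 20·log₁₀(21.5/1.9) = 87.3 − 21.07 = 66.23 dB SPL.
pump: 89.4 − 20·log₁₀(10.8/4.2) = 89.4 − 8.20 = 81.20 dB SPL.
Σ 10^(L/10) = 1.570e+08 → L_total = 10·log₁₀(1.570e+08) = 81.96 dB SPL.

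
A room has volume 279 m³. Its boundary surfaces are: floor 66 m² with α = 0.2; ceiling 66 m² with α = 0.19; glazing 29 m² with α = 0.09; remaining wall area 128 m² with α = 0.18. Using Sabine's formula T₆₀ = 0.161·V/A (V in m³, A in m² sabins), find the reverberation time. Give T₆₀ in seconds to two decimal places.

0.87 s

Summing Sᵢαᵢ: 66·0.2 + 66·0.19 + 29·0.09 + 128·0.18 = 51.39 m².
T₆₀ = 0.161·V/A = 0.161·279/51.39 = 0.874 s.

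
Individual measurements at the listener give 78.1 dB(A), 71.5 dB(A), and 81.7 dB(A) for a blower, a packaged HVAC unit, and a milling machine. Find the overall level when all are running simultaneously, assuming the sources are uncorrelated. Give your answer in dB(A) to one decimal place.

For uncorrelated sources the intensities add, so convert each level to linear form, sum, and take 10·log₁₀ of the total.
Σ 10^(L/10) = 10^(78.1/10) + 10^(71.5/10) + 10^(81.7/10) = 2.266e+08.
L_total = 10·log₁₀(2.266e+08) = 83.55 dB(A).

83.6 dB(A)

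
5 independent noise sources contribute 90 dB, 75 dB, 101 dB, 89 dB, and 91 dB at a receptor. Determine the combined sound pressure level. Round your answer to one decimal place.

102.0 dB

Incoherent sources combine by intensity addition: L_total = 10·log₁₀(Σ 10^(L_i/10)).
Σ 10^(L/10) = 10^(90/10) + 10^(75/10) + 10^(101/10) + 10^(89/10) + 10^(91/10) = 1.567e+10.
L_total = 10·log₁₀(1.567e+10) = 101.95 dB.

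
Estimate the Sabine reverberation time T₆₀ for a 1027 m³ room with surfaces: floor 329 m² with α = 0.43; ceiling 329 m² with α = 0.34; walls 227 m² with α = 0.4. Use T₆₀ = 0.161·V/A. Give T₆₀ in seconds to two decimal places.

0.48 s

Total absorption A = 329·0.43 + 329·0.34 + 227·0.4 = 344.13 m² sabins.
T₆₀ = 0.161 × 1027 / 344.13 = 0.480 s.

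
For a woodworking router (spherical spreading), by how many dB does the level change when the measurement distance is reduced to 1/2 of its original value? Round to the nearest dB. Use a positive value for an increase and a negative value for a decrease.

+6 dB

Point-source spreading: ΔL = −20·log₁₀(r₂/r₁).
ΔL = −20·log₁₀(0.5) = +6.02 dB.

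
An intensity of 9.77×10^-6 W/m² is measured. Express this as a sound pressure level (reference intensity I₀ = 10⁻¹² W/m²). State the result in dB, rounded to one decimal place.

L = 10·log₁₀(I/I₀) = 10·log₁₀(9.77×10^-6/10⁻¹²) = 10·log₁₀(9.77×10^6).
L = 10·(0.9899 + 6) = 69.90 dB.

69.9 dB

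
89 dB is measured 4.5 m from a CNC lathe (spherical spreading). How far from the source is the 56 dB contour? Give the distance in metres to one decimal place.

For a point source L₁ − L₂ = 20·log₁₀(r₂/r₁), so r₂ = r₁·10^((L₁−L₂)/20).
r₂ = 4.5·10^((89−56)/20) = 4.5·10^(33.0/20) = 201.01 m.

201.0 m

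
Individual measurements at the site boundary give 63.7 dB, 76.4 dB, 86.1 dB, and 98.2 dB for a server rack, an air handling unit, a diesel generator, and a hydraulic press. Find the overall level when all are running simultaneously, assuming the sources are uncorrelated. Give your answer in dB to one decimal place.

Incoherent sources combine by intensity addition: L_total = 10·log₁₀(Σ 10^(L_i/10)).
Σ 10^(L/10) = 10^(63.7/10) + 10^(76.4/10) + 10^(86.1/10) + 10^(98.2/10) = 7.060e+09.
L_total = 10·log₁₀(7.060e+09) = 98.49 dB.

98.5 dB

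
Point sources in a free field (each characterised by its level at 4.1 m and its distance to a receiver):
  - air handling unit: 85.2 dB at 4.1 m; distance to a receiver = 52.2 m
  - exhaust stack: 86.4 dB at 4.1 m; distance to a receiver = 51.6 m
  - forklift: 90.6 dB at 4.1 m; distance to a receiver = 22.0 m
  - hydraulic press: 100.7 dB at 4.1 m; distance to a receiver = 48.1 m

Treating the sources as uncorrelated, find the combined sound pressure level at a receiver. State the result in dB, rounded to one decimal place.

81.1 dB

Apply inverse-square spreading to bring every level to the receiver, then sum 10^(L/10).
air handling unit: 85.2 − 20·log₁₀(52.2/4.1) = 85.2 − 22.10 = 63.10 dB.
exhaust stack: 86.4 − 20·log₁₀(51.6/4.1) = 86.4 − 22.00 = 64.40 dB.
forklift: 90.6 − 20·log₁₀(22.0/4.1) = 90.6 − 14.59 = 76.01 dB.
hydraulic press: 100.7 − 20·log₁₀(48.1/4.1) = 100.7 − 21.39 = 79.31 dB.
Σ 10^(L/10) = 1.300e+08 → L_total = 10·log₁₀(1.300e+08) = 81.14 dB.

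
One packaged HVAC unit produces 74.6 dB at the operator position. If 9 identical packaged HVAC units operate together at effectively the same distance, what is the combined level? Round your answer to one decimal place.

With 9 equal, uncorrelated contributions the intensity is 9× that of one unit, giving a rise of 10·log₁₀ 9.
L_total = 74.6 + 10·log₁₀(9) = 74.6 + 9.542 = 84.14 dB.

84.1 dB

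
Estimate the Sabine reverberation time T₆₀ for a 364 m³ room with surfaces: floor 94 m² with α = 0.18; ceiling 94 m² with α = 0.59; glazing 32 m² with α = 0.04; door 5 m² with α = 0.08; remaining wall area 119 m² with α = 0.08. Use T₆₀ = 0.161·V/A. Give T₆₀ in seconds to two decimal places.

Total absorption A = 94·0.18 + 94·0.59 + 32·0.04 + 5·0.08 + 119·0.08 = 83.58 m² sabins.
T₆₀ = 0.161 × 364 / 83.58 = 0.701 s.

0.70 s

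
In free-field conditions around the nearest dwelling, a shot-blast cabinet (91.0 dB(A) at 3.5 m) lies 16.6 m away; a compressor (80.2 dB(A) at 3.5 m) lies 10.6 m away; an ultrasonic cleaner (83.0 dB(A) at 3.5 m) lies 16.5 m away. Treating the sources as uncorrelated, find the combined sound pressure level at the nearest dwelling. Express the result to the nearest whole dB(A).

Apply inverse-square spreading to bring every level to the receiver, then sum 10^(L/10).
shot-blast cabinet: 91.0 − 20·log₁₀(16.6/3.5) = 91.0 − 13.52 = 77.48 dB(A).
compressor: 80.2 − 20·log₁₀(10.6/3.5) = 80.2 − 9.62 = 70.58 dB(A).
ultrasonic cleaner: 83.0 − 20·log₁₀(16.5/3.5) = 83.0 − 13.47 = 69.53 dB(A).
Σ 10^(L/10) = 7.636e+07 → L_total = 10·log₁₀(7.636e+07) = 78.83 dB(A).

79 dB(A)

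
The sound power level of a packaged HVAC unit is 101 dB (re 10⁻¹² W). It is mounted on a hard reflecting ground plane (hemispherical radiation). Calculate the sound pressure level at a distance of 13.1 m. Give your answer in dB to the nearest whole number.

71 dB

The power spreads over a hemisphere of area 2π·r², so L_p = L_w − 10·log₁₀(2π·r²).
2π·r² = 1078 m², 10·log₁₀ of that is 30.327 dB.
L_p = 101 − 30.327 = 70.67 dB.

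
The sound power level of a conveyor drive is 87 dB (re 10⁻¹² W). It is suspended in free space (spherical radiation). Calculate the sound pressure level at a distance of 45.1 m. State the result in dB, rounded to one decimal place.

42.9 dB

Free-field spherical radiation: L_p = L_w − 10·log₁₀(4π·r²), r = 45.1 m.
4π·r² = 2.556e+04 m², 10·log₁₀ of that is 44.076 dB.
L_p = 87 − 44.076 = 42.92 dB.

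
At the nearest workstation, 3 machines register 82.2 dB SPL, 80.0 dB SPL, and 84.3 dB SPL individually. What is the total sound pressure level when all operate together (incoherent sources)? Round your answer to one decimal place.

87.3 dB SPL

Incoherent sources combine by intensity addition: L_total = 10·log₁₀(Σ 10^(L_i/10)).
Σ 10^(L/10) = 10^(82.2/10) + 10^(80.0/10) + 10^(84.3/10) = 5.351e+08.
L_total = 10·log₁₀(5.351e+08) = 87.28 dB SPL.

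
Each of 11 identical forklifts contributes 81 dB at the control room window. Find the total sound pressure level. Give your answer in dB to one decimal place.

91.4 dB

L_total = L₁ + 10·log₁₀ N for N identical incoherent sources.
L_total = 81 + 10·log₁₀(11) = 81 + 10.414 = 91.41 dB.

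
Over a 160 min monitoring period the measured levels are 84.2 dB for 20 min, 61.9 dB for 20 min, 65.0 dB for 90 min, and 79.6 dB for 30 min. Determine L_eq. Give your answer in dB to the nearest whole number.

77 dB

L_eq = 10·log₁₀[(1/T)·Σ tᵢ·10^(Lᵢ/10)] with T = 160 min.
Σ tᵢ·10^(Lᵢ/10) = 20·10^(84.2/10) + 20·10^(61.9/10) + 90·10^(65.0/10) + 30·10^(79.6/10) = 8.312e+09.
L_eq = 10·log₁₀(8.312e+09/160) = 77.16 dB.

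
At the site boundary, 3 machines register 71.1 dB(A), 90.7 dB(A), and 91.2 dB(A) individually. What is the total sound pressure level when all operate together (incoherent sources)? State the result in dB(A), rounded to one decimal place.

94.0 dB(A)

Incoherent sources combine by intensity addition: L_total = 10·log₁₀(Σ 10^(L_i/10)).
Σ 10^(L/10) = 10^(71.1/10) + 10^(90.7/10) + 10^(91.2/10) = 2.506e+09.
L_total = 10·log₁₀(2.506e+09) = 93.99 dB(A).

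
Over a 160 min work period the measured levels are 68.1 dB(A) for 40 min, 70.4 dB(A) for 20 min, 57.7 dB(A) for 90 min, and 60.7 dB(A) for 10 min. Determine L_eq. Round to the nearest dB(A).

65 dB(A)

L_eq = 10·log₁₀[(1/T)·Σ tᵢ·10^(Lᵢ/10)] with T = 160 min.
Σ tᵢ·10^(Lᵢ/10) = 40·10^(68.1/10) + 20·10^(70.4/10) + 90·10^(57.7/10) + 10·10^(60.7/10) = 5.423e+08.
L_eq = 10·log₁₀(5.423e+08/160) = 65.30 dB(A).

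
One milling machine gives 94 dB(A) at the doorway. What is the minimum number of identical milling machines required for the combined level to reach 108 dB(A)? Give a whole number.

26

N identical sources give L₁ + 10·log₁₀ N, so require 10·log₁₀ N ≥ 108 − 94 = 14.0 dB.
N ≥ 10^(14.0/10) = 25.119, so N = 26.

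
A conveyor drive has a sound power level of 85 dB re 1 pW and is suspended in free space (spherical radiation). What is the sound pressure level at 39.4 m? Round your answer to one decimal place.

42.1 dB

L_p = L_w − 10·log₁₀(4π·r²) with r = 39.4 m.
4π·r² = 1.951e+04 m², 10·log₁₀ of that is 42.902 dB.
L_p = 85 − 42.902 = 42.10 dB.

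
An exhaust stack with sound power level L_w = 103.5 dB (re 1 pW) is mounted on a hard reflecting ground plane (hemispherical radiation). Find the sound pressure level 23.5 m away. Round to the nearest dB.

The power spreads over a hemisphere of area 2π·r², so L_p = L_w − 10·log₁₀(2π·r²).
2π·r² = 3470 m², 10·log₁₀ of that is 35.403 dB.
L_p = 103.5 − 35.403 = 68.10 dB.

68 dB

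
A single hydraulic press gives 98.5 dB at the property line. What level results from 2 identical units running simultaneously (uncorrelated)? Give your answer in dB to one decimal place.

101.5 dB

N identical incoherent sources raise the level by 10·log₁₀ N.
L_total = 98.5 + 10·log₁₀(2) = 98.5 + 3.010 = 101.51 dB.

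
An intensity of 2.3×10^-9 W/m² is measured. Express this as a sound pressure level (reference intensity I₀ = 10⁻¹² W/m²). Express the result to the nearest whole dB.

34 dB

Dividing by I₀ shifts the exponent by 12: I/I₀ = 2.3×10^3.
L = 10·(0.3617 + 3) = 33.62 dB.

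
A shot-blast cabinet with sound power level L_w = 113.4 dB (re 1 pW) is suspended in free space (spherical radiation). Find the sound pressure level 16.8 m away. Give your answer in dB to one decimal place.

77.9 dB

Free-field spherical radiation: L_p = L_w − 10·log₁₀(4π·r²), r = 16.8 m.
4π·r² = 3547 m², 10·log₁₀ of that is 35.498 dB.
L_p = 113.4 − 35.498 = 77.90 dB.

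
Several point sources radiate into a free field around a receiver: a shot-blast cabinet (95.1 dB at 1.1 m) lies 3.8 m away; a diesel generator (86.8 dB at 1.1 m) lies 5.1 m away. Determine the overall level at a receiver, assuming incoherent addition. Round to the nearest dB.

Propagate each source to the receiver with L = L_ref − 20·log₁₀(r/r_ref), then add intensities.
shot-blast cabinet: 95.1 − 20·log₁₀(3.8/1.1) = 95.1 − 10.77 = 84.33 dB.
diesel generator: 86.8 − 20·log₁₀(5.1/1.1) = 86.8 − 13.32 = 73.48 dB.
Σ 10^(L/10) = 2.934e+08 → L_total = 10·log₁₀(2.934e+08) = 84.67 dB.

85 dB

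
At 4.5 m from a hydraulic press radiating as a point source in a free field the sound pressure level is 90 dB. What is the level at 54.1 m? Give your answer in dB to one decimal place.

68.4 dB

Spherical spreading from a point source gives a 20·log₁₀(r₂/r₁) drop.
L₂ = 90 − 20·log₁₀(54.1/4.5) = 90 − 21.600 = 68.40 dB.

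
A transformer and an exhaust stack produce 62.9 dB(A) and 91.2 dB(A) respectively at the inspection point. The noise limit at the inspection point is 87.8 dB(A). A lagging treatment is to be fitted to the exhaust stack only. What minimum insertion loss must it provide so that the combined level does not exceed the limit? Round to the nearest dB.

The untreated sources together contribute 10^(62.9/10) = 1.950e+06, i.e. 62.90 dB(A).
To meet 87.8 dB(A) overall, the treated exhaust stack may contribute at most 10^(87.8/10) − 1.950e+06 = 6.006e+08, i.e. 87.79 dB(A).
So the exhaust stack must be reduced from 91.2 to 87.79 dB(A): IL = 3.41 dB.

3 dB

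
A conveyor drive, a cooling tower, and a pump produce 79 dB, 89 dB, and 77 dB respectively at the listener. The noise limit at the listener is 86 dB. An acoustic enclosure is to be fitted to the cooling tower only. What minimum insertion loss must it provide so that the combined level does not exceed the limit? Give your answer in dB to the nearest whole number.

5 dB

Everything except the cooling tower sums to 10^(79/10) + 10^(77/10) = 1.296e+08 in linear terms, 81.12 dB.
The limit corresponds to 10^(86/10) = 3.981e+08; subtracting the fixed part leaves 2.686e+08 for the cooling tower, i.e. 84.29 dB.
Required insertion loss = 89 − 84.29 = 4.71 dB.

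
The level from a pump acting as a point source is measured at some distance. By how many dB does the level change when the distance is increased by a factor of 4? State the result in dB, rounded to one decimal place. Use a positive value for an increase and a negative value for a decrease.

-12.0 dB

A point source loses 6 dB per doubling of distance; generally ΔL = −20·log₁₀(r₂/r₁).
ΔL = −20·log₁₀(4) = -12.04 dB.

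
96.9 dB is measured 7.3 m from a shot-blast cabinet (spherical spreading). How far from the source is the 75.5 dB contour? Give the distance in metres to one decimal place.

85.8 m

Point-source spreading drops the level by 20·log₁₀(r₂/r₁); inverting, r₂/r₁ = 10^(ΔL/20).
r₂ = 7.3·10^((96.9−75.5)/20) = 7.3·10^(21.4/20) = 85.77 m.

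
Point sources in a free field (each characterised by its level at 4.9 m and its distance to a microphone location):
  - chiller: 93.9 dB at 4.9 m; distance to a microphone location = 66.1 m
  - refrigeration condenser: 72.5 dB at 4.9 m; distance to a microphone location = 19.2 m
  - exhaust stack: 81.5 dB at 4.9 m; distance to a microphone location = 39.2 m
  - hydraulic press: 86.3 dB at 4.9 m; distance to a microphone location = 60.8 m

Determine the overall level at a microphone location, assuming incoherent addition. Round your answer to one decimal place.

72.9 dB

Apply inverse-square spreading to bring every level to the receiver, then sum 10^(L/10).
chiller: 93.9 − 20·log₁₀(66.1/4.9) = 93.9 − 22.60 = 71.30 dB.
refrigeration condenser: 72.5 − 20·log₁₀(19.2/4.9) = 72.5 − 11.86 = 60.64 dB.
exhaust stack: 81.5 − 20·log₁₀(39.2/4.9) = 81.5 − 18.06 = 63.44 dB.
hydraulic press: 86.3 − 20·log₁₀(60.8/4.9) = 86.3 − 21.87 = 64.43 dB.
Σ 10^(L/10) = 1.963e+07 → L_total = 10·log₁₀(1.963e+07) = 72.93 dB.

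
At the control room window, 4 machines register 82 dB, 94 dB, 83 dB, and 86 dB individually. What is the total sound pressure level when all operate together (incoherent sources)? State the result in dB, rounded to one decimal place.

Incoherent sources combine by intensity addition: L_total = 10·log₁₀(Σ 10^(L_i/10)).
Σ 10^(L/10) = 10^(82/10) + 10^(94/10) + 10^(83/10) + 10^(86/10) = 3.268e+09.
L_total = 10·log₁₀(3.268e+09) = 95.14 dB.

95.1 dB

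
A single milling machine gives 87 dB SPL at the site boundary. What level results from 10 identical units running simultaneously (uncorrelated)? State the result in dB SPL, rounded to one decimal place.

With 10 equal, uncorrelated contributions the intensity is 10× that of one unit, giving a rise of 10·log₁₀ 10.
L_total = 87 + 10·log₁₀(10) = 87 + 10.000 = 97.00 dB SPL.

97.0 dB SPL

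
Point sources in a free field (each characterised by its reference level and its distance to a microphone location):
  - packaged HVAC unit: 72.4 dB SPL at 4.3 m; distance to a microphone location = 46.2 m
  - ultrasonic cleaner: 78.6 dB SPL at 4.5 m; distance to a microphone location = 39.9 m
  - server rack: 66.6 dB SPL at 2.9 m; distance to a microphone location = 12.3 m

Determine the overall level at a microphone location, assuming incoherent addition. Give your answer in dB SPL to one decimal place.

61.2 dB SPL

First find each source's level at the receiver (point-source: −20·log₁₀(r/r_ref)), then combine on an intensity basis.
packaged HVAC unit: 72.4 − 20·log₁₀(46.2/4.3) = 72.4 − 20.62 = 51.78 dB SPL.
ultrasonic cleaner: 78.6 − 20·log₁₀(39.9/4.5) = 78.6 − 18.96 = 59.64 dB SPL.
server rack: 66.6 − 20·log₁₀(12.3/2.9) = 66.6 − 12.55 = 54.05 dB SPL.
Σ 10^(L/10) = 1.326e+06 → L_total = 10·log₁₀(1.326e+06) = 61.23 dB SPL.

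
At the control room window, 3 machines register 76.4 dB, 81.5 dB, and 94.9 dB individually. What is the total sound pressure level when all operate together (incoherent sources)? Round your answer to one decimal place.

Incoherent sources combine by intensity addition: L_total = 10·log₁₀(Σ 10^(L_i/10)).
Σ 10^(L/10) = 10^(76.4/10) + 10^(81.5/10) + 10^(94.9/10) = 3.275e+09.
L_total = 10·log₁₀(3.275e+09) = 95.15 dB.

95.2 dB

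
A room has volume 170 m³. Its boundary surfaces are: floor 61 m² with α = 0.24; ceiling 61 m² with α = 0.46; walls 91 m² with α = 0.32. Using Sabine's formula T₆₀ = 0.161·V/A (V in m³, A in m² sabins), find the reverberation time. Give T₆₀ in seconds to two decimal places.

0.38 s

A = Σ Sᵢαᵢ = 61·0.24 + 61·0.46 + 91·0.32 = 71.82 m².
T₆₀ = 0.161 × 170 / 71.82 = 0.381 s.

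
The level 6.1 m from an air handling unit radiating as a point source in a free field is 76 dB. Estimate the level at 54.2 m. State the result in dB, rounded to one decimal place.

Point-source attenuation: ΔL = 20·log₁₀(r₂/r₁) = 20·log₁₀(54.2/6.1) = 18.973 dB.
L₂ = 76 − 20·log₁₀(54.2/6.1) = 76 − 18.973 = 57.03 dB.

57.0 dB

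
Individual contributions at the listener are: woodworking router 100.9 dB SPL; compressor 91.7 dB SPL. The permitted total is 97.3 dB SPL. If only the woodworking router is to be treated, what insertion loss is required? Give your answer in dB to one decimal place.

5.0 dB

The untreated sources together contribute 10^(91.7/10) = 1.479e+09, i.e. 91.70 dB SPL.
To meet 97.3 dB SPL overall, the treated woodworking router may contribute at most 10^(97.3/10) − 1.479e+09 = 3.891e+09, i.e. 95.90 dB SPL.
So the woodworking router must be reduced from 100.9 to 95.90 dB SPL: IL = 5.00 dB.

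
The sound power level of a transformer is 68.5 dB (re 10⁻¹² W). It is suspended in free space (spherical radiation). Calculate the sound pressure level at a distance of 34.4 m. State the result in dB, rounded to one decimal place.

L_p = L_w − 10·log₁₀(4π·r²) with r = 34.4 m.
4π·r² = 1.487e+04 m², 10·log₁₀ of that is 41.723 dB.
L_p = 68.5 − 41.723 = 26.78 dB.

26.8 dB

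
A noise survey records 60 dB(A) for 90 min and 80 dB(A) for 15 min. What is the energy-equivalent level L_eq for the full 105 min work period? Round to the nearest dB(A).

L_eq = 10·log₁₀[(1/T)·Σ tᵢ·10^(Lᵢ/10)] with T = 105 min.
Σ tᵢ·10^(Lᵢ/10) = 90·10^(60/10) + 15·10^(80/10) = 1.590e+09.
L_eq = 10·log₁₀(1.590e+09/105) = 71.80 dB(A).

72 dB(A)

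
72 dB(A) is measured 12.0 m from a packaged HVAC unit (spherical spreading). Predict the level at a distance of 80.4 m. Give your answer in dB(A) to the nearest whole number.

Point-source attenuation: ΔL = 20·log₁₀(r₂/r₁) = 20·log₁₀(80.4/12.0) = 16.521 dB.
L₂ = 72 − 20·log₁₀(80.4/12.0) = 72 − 16.521 = 55.48 dB(A).

55 dB(A)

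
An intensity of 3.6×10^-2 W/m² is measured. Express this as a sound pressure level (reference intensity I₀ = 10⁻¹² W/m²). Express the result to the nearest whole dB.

106 dB

Dividing by I₀ shifts the exponent by 12: I/I₀ = 3.6×10^10.
L = 10·(0.5563 + 10) = 105.56 dB.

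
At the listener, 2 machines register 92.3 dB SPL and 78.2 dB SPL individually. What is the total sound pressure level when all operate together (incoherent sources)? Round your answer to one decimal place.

Incoherent sources combine by intensity addition: L_total = 10·log₁₀(Σ 10^(L_i/10)).
Σ 10^(L/10) = 10^(92.3/10) + 10^(78.2/10) = 1.764e+09.
L_total = 10·log₁₀(1.764e+09) = 92.47 dB SPL.

92.5 dB SPL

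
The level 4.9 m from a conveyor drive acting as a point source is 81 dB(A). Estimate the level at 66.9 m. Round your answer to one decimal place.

58.3 dB(A)

For a point source, L₂ = L₁ − 20·log₁₀(r₂/r₁).
L₂ = 81 − 20·log₁₀(66.9/4.9) = 81 − 22.705 = 58.30 dB(A).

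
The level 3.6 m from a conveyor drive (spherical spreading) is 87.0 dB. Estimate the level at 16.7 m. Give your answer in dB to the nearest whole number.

Spherical spreading from a point source gives a 20·log₁₀(r₂/r₁) drop.
L₂ = 87.0 − 20·log₁₀(16.7/3.6) = 87.0 − 13.328 = 73.67 dB.

74 dB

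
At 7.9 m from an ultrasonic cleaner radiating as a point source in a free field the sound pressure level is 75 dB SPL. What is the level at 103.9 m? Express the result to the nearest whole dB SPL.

Spherical spreading from a point source gives a 20·log₁₀(r₂/r₁) drop.
L₂ = 75 − 20·log₁₀(103.9/7.9) = 75 − 22.380 = 52.62 dB SPL.

53 dB SPL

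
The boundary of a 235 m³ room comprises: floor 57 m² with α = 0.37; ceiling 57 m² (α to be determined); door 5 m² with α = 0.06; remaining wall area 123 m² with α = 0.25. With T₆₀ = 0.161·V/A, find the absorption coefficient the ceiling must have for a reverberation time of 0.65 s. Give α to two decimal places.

Required total absorption A = 0.161·235/0.65 = 58.21 m².
Absorption from the other surfaces = 57·0.37 + 5·0.06 + 123·0.25 = 52.14 m², so the ceiling must supply 6.07 m² over 57 m².
α = 6.07/57 = 0.106.

0.11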